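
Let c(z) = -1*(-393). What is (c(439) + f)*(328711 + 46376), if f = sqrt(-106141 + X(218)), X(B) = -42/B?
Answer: 147409191 + 2625609*I*sqrt(25735990)/109 ≈ 1.4741e+8 + 1.222e+8*I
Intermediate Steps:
f = 7*I*sqrt(25735990)/109 (f = sqrt(-106141 - 42/218) = sqrt(-106141 - 42*1/218) = sqrt(-106141 - 21/109) = sqrt(-11569390/109) = 7*I*sqrt(25735990)/109 ≈ 325.79*I)
c(z) = 393
(c(439) + f)*(328711 + 46376) = (393 + 7*I*sqrt(25735990)/109)*(328711 + 46376) = (393 + 7*I*sqrt(25735990)/109)*375087 = 147409191 + 2625609*I*sqrt(25735990)/109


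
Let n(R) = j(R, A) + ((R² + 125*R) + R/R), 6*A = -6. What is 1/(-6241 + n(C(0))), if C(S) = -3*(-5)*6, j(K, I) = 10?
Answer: 1/13120 ≈ 7.6220e-5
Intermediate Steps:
A = -1 (A = (⅙)*(-6) = -1)
C(S) = 90 (C(S) = 15*6 = 90)
n(R) = 11 + R² + 125*R (n(R) = 10 + ((R² + 125*R) + R/R) = 10 + ((R² + 125*R) + 1) = 10 + (1 + R² + 125*R) = 11 + R² + 125*R)
1/(-6241 + n(C(0))) = 1/(-6241 + (11 + 90² + 125*90)) = 1/(-6241 + (11 + 8100 + 11250)) = 1/(-6241 + 19361) = 1/13120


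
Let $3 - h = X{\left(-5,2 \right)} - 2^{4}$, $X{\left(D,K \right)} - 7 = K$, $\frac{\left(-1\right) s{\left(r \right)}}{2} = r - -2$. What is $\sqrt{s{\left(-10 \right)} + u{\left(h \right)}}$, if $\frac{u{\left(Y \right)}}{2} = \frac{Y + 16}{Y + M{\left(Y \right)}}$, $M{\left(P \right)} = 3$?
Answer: $2 \sqrt{5} \approx 4.4721$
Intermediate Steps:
$s{\left(r \right)} = -4 - 2 r$ ($s{\left(r \right)} = - 2 \left(r - -2\right) = - 2 \left(r + 2\right) = - 2 \left(2 + r\right) = -4 - 2 r$)
$X{\left(D,K \right)} = 7 + K$
$h = 10$ ($h = 3 - \left(\left(7 + 2\right) - 2^{4}\right) = 3 - \left(9 - 16\right) = 3 - -7 = 3 + 7 = 10$)
$u{\left(Y \right)} = \frac{2 \left(16 + Y\right)}{3 + Y}$ ($u{\left(Y \right)} = 2 \frac{Y + 16}{Y + 3} = 2 \frac{16 + Y}{3 + Y} = \frac{2 \left(16 + Y\right)}{3 + Y}$)
$\sqrt{s{\left(-10 \right)} + u{\left(h \right)}} = \sqrt{\left(-4 - -20\right) + \frac{2 \left(16 + 10\right)}{3 + 10}} = \sqrt{\left(-4 + 20\right) + 2 \cdot \frac{1}{13} \cdot 26} = \sqrt{16 + 2 \cdot \frac{1}{13} \cdot 26} = \sqrt{16 + 4} = \sqrt{20} = 2 \sqrt{5}$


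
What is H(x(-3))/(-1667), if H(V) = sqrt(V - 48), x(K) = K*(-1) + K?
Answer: -4*I*sqrt(3)/1667 ≈ -0.0041561*I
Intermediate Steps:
x(K) = 0 (x(K) = -K + K = 0)
H(V) = sqrt(-48 + V)
H(x(-3))/(-1667) = sqrt(-48 + 0)/(-1667) = sqrt(-48)*(-1/1667) = (4*I*sqrt(3))*(-1/1667) = -4*I*sqrt(3)/1667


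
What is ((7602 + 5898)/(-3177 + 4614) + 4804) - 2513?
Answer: 1101889/479 ≈ 2300.4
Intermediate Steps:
((7602 + 5898)/(-3177 + 4614) + 4804) - 2513 = (13500/1437 + 4804) - 2513 = (13500*(1/1437) + 4804) - 2513 = (4500/479 + 4804) - 2513 = 2305616/479 - 2513 = 1101889/479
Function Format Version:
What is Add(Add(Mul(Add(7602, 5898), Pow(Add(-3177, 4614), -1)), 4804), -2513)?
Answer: Rational(1101889, 479) ≈ 2300.4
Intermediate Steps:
Add(Add(Mul(Add(7602, 5898), Pow(Add(-3177, 4614), -1)), 4804), -2513) = Add(Add(Mul(13500, Pow(1437, -1)), 4804), -2513) = Add(Add(Mul(13500, Rational(1, 1437)), 4804), -2513) = Add(Add(Rational(4500, 479), 4804), -2513) = Add(Rational(2305616, 479), -2513) = Rational(1101889, 479)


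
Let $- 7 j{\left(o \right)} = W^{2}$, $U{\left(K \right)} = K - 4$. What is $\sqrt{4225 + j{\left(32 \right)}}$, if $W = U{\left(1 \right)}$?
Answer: $\frac{\sqrt{206962}}{7} \approx 64.99$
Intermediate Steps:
$U{\left(K \right)} = -4 + K$ ($U{\left(K \right)} = K - 4 = -4 + K$)
$W = -3$ ($W = -4 + 1 = -3$)
$j{\left(o \right)} = - \frac{9}{7}$ ($j{\left(o \right)} = - \frac{\left(-3\right)^{2}}{7} = \left(- \frac{1}{7}\right) 9 = - \frac{9}{7}$)
$\sqrt{4225 + j{\left(32 \right)}} = \sqrt{4225 - \frac{9}{7}} = \sqrt{\frac{29566}{7}} = \frac{\sqrt{206962}}{7}$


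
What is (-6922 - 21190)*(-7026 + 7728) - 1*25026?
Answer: -19759650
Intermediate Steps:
(-6922 - 21190)*(-7026 + 7728) - 1*25026 = -28112*702 - 25026 = -19734624 - 25026 = -19759650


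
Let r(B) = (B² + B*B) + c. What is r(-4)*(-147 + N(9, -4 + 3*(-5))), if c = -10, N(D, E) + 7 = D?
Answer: -3190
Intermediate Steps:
N(D, E) = -7 + D
r(B) = -10 + 2*B² (r(B) = (B² + B*B) - 10 = (B² + B²) - 10 = 2*B² - 10 = -10 + 2*B²)
r(-4)*(-147 + N(9, -4 + 3*(-5))) = (-10 + 2*(-4)²)*(-147 + (-7 + 9)) = (-10 + 2*16)*(-147 + 2) = (-10 + 32)*(-145) = 22*(-145) = -3190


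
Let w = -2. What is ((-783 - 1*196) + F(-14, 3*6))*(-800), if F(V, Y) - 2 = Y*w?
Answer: 810400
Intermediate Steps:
F(V, Y) = 2 - 2*Y (F(V, Y) = 2 + Y*(-2) = 2 - 2*Y)
((-783 - 1*196) + F(-14, 3*6))*(-800) = ((-783 - 1*196) + (2 - 6*6))*(-800) = ((-783 - 196) + (2 - 2*18))*(-800) = (-979 + (2 - 36))*(-800) = (-979 - 34)*(-800) = -1013*(-800) = 810400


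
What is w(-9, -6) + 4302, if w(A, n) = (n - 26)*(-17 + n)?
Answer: 5038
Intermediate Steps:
w(A, n) = (-26 + n)*(-17 + n)
w(-9, -6) + 4302 = (442 + (-6)² - 43*(-6)) + 4302 = (442 + 36 + 258) + 4302 = 736 + 4302 = 5038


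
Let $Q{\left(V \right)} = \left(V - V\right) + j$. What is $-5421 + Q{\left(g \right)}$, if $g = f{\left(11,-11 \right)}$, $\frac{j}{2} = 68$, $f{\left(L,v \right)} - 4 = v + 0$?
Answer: $-5285$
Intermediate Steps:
$f{\left(L,v \right)} = 4 + v$ ($f{\left(L,v \right)} = 4 + \left(v + 0\right) = 4 + v$)
$j = 136$ ($j = 2 \cdot 68 = 136$)
$g = -7$ ($g = 4 - 11 = -7$)
$Q{\left(V \right)} = 136$ ($Q{\left(V \right)} = \left(V - V\right) + 136 = 0 + 136 = 136$)
$-5421 + Q{\left(g \right)} = -5421 + 136 = -5285$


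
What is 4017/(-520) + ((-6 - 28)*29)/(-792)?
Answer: -25661/3960 ≈ -6.4800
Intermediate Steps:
4017/(-520) + ((-6 - 28)*29)/(-792) = 4017*(-1/520) - 34*29*(-1/792) = -309/40 - 986*(-1/792) = -309/40 + 493/396 = -25661/3960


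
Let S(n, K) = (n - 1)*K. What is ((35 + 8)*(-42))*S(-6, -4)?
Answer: -50568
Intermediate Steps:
S(n, K) = K*(-1 + n) (S(n, K) = (-1 + n)*K = K*(-1 + n))
((35 + 8)*(-42))*S(-6, -4) = ((35 + 8)*(-42))*(-4*(-1 - 6)) = (43*(-42))*(-4*(-7)) = -1806*28 = -50568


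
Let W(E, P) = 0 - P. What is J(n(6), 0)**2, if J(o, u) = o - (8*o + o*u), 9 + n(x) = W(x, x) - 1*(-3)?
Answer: 7056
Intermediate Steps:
W(E, P) = -P
n(x) = -6 - x (n(x) = -9 + (-x - 1*(-3)) = -9 + (-x + 3) = -9 + (3 - x) = -6 - x)
J(o, u) = -7*o - o*u (J(o, u) = o + (-8*o - o*u) = -7*o - o*u)
J(n(6), 0)**2 = (-(-6 - 1*6)*(7 + 0))**2 = (-1*(-6 - 6)*7)**2 = (-1*(-12)*7)**2 = 84**2 = 7056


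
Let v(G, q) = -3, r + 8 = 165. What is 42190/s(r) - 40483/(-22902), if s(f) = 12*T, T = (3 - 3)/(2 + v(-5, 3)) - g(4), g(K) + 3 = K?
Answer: -40239566/11451 ≈ -3514.1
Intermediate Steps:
r = 157 (r = -8 + 165 = 157)
g(K) = -3 + K
T = -1 (T = (3 - 3)/(2 - 3) - (-3 + 4) = 0/(-1) - 1*1 = 0*(-1) - 1 = 0 - 1 = -1)
s(f) = -12 (s(f) = 12*(-1) = -12)
42190/s(r) - 40483/(-22902) = 42190/(-12) - 40483/(-22902) = 42190*(-1/12) - 40483*(-1/22902) = -21095/6 + 40483/22902 = -40239566/11451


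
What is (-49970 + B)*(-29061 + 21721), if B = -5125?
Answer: 404397300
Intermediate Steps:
(-49970 + B)*(-29061 + 21721) = (-49970 - 5125)*(-29061 + 21721) = -55095*(-7340) = 404397300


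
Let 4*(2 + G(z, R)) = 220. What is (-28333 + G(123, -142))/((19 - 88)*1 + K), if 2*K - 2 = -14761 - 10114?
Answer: 8080/3573 ≈ 2.2614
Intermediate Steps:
K = -24873/2 (K = 1 + (-14761 - 10114)/2 = 1 + (1/2)*(-24875) = 1 - 24875/2 = -24873/2 ≈ -12437.)
G(z, R) = 53 (G(z, R) = -2 + (1/4)*220 = -2 + 55 = 53)
(-28333 + G(123, -142))/((19 - 88)*1 + K) = (-28333 + 53)/((19 - 88)*1 - 24873/2) = -28280/(-69*1 - 24873/2) = -28280/(-69 - 24873/2) = -28280/(-25011/2) = -28280*(-2/25011) = 8080/3573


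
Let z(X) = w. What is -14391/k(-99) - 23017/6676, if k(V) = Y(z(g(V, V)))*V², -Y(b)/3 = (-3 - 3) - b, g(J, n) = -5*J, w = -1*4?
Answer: -26844667/7270164 ≈ -3.6924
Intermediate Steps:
w = -4
z(X) = -4
Y(b) = 18 + 3*b (Y(b) = -3*((-3 - 3) - b) = -3*(-6 - b) = 18 + 3*b)
k(V) = 6*V² (k(V) = (18 + 3*(-4))*V² = (18 - 12)*V² = 6*V²)
-14391/k(-99) - 23017/6676 = -14391/(6*(-99)²) - 23017/6676 = -14391/(6*9801) - 23017*1/6676 = -14391/58806 - 23017/6676 = -14391*1/58806 - 23017/6676 = -533/2178 - 23017/6676 = -26844667/7270164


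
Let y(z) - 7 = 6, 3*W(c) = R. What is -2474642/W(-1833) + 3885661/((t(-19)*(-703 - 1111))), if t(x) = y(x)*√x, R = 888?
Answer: -1237321/148 + 298897*I*√19/34466 ≈ -8360.3 + 37.801*I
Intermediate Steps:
W(c) = 296 (W(c) = (⅓)*888 = 296)
y(z) = 13 (y(z) = 7 + 6 = 13)
t(x) = 13*√x
-2474642/W(-1833) + 3885661/((t(-19)*(-703 - 1111))) = -2474642/296 + 3885661/(((13*√(-19))*(-703 - 1111))) = -2474642*1/296 + 3885661/(((13*(I*√19))*(-1814))) = -1237321/148 + 3885661/(((13*I*√19)*(-1814))) = -1237321/148 + 3885661/((-23582*I*√19)) = -1237321/148 + 3885661*(I*√19/448058) = -1237321/148 + 298897*I*√19/34466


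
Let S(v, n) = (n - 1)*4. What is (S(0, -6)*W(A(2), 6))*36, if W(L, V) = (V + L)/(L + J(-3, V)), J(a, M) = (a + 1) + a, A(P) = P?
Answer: 2688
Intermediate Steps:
J(a, M) = 1 + 2*a (J(a, M) = (1 + a) + a = 1 + 2*a)
S(v, n) = -4 + 4*n (S(v, n) = (-1 + n)*4 = -4 + 4*n)
W(L, V) = (L + V)/(-5 + L) (W(L, V) = (V + L)/(L + (1 + 2*(-3))) = (L + V)/(L + (1 - 6)) = (L + V)/(L - 5) = (L + V)/(-5 + L))
(S(0, -6)*W(A(2), 6))*36 = ((-4 + 4*(-6))*((2 + 6)/(-5 + 2)))*36 = ((-4 - 24)*(8/(-3)))*36 = -(-28)*8/3*36 = -28*(-8/3)*36 = (224/3)*36 = 2688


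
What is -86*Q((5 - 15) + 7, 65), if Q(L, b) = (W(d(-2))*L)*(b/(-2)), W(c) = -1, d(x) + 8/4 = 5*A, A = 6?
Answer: 8385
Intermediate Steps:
d(x) = 28 (d(x) = -2 + 5*6 = -2 + 30 = 28)
Q(L, b) = L*b/2 (Q(L, b) = (-L)*(b/(-2)) = (-L)*(b*(-½)) = (-L)*(-b/2) = L*b/2)
-86*Q((5 - 15) + 7, 65) = -43*((5 - 15) + 7)*65 = -43*(-10 + 7)*65 = -43*(-3)*65 = -86*(-195/2) = 8385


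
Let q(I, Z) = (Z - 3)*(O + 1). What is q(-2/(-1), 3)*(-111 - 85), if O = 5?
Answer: 0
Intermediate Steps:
q(I, Z) = -18 + 6*Z (q(I, Z) = (Z - 3)*(5 + 1) = (-3 + Z)*6 = -18 + 6*Z)
q(-2/(-1), 3)*(-111 - 85) = (-18 + 6*3)*(-111 - 85) = (-18 + 18)*(-196) = 0*(-196) = 0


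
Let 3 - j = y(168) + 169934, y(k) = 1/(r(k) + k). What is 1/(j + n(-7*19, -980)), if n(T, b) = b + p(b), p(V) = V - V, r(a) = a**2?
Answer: -28392/4852505113 ≈ -5.8510e-6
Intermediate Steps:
p(V) = 0
y(k) = 1/(k + k**2) (y(k) = 1/(k**2 + k) = 1/(k + k**2))
n(T, b) = b (n(T, b) = b + 0 = b)
j = -4824680953/28392 (j = 3 - (1/(168*(1 + 168)) + 169934) = 3 - ((1/168)/169 + 169934) = 3 - ((1/168)*(1/169) + 169934) = 3 - (1/28392 + 169934) = 3 - 1*4824766129/28392 = 3 - 4824766129/28392 = -4824680953/28392 ≈ -1.6993e+5)
1/(j + n(-7*19, -980)) = 1/(-4824680953/28392 - 980) = 1/(-4852505113/28392) = -28392/4852505113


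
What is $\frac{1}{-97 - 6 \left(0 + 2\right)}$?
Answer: $- \frac{1}{109} \approx -0.0091743$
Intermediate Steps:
$\frac{1}{-97 - 6 \left(0 + 2\right)} = \frac{1}{-97 - 12} = \frac{1}{-109} = - \frac{1}{109}$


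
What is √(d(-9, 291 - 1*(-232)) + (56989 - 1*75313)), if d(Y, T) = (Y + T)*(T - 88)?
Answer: √205266 ≈ 453.06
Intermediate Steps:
d(Y, T) = (-88 + T)*(T + Y) (d(Y, T) = (T + Y)*(-88 + T) = (-88 + T)*(T + Y))
√(d(-9, 291 - 1*(-232)) + (56989 - 1*75313)) = √(((291 - 1*(-232))² - 88*(291 - 1*(-232)) - 88*(-9) + (291 - 1*(-232))*(-9)) + (56989 - 1*75313)) = √(((291 + 232)² - 88*(291 + 232) + 792 + (291 + 232)*(-9)) + (56989 - 75313)) = √((523² - 88*523 + 792 + 523*(-9)) - 18324) = √((273529 - 46024 + 792 - 4707) - 18324) = √(223590 - 18324) = √205266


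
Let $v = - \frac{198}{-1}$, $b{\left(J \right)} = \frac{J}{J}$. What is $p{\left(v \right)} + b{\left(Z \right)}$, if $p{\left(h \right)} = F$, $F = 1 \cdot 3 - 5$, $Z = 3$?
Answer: $-1$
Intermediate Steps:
$b{\left(J \right)} = 1$
$F = -2$ ($F = 3 - 5 = -2$)
$v = 198$ ($v = \left(-198\right) \left(-1\right) = 198$)
$p{\left(h \right)} = -2$
$p{\left(v \right)} + b{\left(Z \right)} = -2 + 1 = -1$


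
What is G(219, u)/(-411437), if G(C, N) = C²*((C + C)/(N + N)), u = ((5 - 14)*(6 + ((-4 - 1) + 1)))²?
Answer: -389017/4937244 ≈ -0.078792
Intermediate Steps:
u = 324 (u = (-9*(6 + (-5 + 1)))² = (-9*(6 - 4))² = (-9*2)² = (-18)² = 324)
G(C, N) = C³/N (G(C, N) = C²*((2*C)/((2*N))) = C²*((2*C)*(1/(2*N))) = C²*(C/N) = C³/N)
G(219, u)/(-411437) = (219³/324)/(-411437) = (10503459*(1/324))*(-1/411437) = (389017/12)*(-1/411437) = -389017/4937244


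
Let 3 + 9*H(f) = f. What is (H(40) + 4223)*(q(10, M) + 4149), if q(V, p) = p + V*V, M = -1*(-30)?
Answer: 162790276/9 ≈ 1.8088e+7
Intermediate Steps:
H(f) = -⅓ + f/9
M = 30
q(V, p) = p + V²
(H(40) + 4223)*(q(10, M) + 4149) = ((-⅓ + (⅑)*40) + 4223)*((30 + 10²) + 4149) = ((-⅓ + 40/9) + 4223)*((30 + 100) + 4149) = (37/9 + 4223)*(130 + 4149) = (38044/9)*4279 = 162790276/9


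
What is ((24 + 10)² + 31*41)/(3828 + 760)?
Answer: 2427/4588 ≈ 0.52899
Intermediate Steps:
((24 + 10)² + 31*41)/(3828 + 760) = (34² + 1271)/4588 = (1156 + 1271)*(1/4588) = 2427*(1/4588) = 2427/4588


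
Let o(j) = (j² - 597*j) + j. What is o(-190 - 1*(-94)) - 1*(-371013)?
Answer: 437445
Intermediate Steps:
o(j) = j² - 596*j
o(-190 - 1*(-94)) - 1*(-371013) = (-190 - 1*(-94))*(-596 + (-190 - 1*(-94))) - 1*(-371013) = (-190 + 94)*(-596 + (-190 + 94)) + 371013 = -96*(-596 - 96) + 371013 = -96*(-692) + 371013 = 66432 + 371013 = 437445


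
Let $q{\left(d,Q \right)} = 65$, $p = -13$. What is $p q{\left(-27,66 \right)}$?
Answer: $-845$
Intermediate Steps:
$p q{\left(-27,66 \right)} = \left(-13\right) 65 = -845$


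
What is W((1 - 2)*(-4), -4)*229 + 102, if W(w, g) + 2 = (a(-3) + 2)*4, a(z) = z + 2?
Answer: 560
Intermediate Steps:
a(z) = 2 + z
W(w, g) = 2 (W(w, g) = -2 + ((2 - 3) + 2)*4 = -2 + (-1 + 2)*4 = -2 + 1*4 = -2 + 4 = 2)
W((1 - 2)*(-4), -4)*229 + 102 = 2*229 + 102 = 458 + 102 = 560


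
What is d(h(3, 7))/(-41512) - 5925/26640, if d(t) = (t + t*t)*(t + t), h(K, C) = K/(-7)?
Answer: -703047649/3160972752 ≈ -0.22241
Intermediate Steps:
h(K, C) = -K/7 (h(K, C) = K*(-1/7) = -K/7)
d(t) = 2*t*(t + t**2) (d(t) = (t + t**2)*(2*t) = 2*t*(t + t**2))
d(h(3, 7))/(-41512) - 5925/26640 = (2*(-1/7*3)**2*(1 - 1/7*3))/(-41512) - 5925/26640 = (2*(-3/7)**2*(1 - 3/7))*(-1/41512) - 5925*1/26640 = (2*(9/49)*(4/7))*(-1/41512) - 395/1776 = (72/343)*(-1/41512) - 395/1776 = -9/1779827 - 395/1776 = -703047649/3160972752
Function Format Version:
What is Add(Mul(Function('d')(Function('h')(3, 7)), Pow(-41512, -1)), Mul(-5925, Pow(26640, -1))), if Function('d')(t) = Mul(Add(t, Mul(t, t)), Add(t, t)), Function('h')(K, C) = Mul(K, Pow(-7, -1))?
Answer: Rational(-703047649, 3160972752) ≈ -0.22241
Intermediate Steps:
Function('h')(K, C) = Mul(Rational(-1, 7), K) (Function('h')(K, C) = Mul(K, Rational(-1, 7)) = Mul(Rational(-1, 7), K))
Function('d')(t) = Mul(2, t, Add(t, Pow(t, 2))) (Function('d')(t) = Mul(Add(t, Pow(t, 2)), Mul(2, t)) = Mul(2, t, Add(t, Pow(t, 2))))
Add(Mul(Function('d')(Function('h')(3, 7)), Pow(-41512, -1)), Mul(-5925, Pow(26640, -1))) = Add(Mul(Mul(2, Pow(Mul(Rational(-1, 7), 3), 2), Add(1, Mul(Rational(-1, 7), 3))), Pow(-41512, -1)), Mul(-5925, Pow(26640, -1))) = Add(Mul(Mul(2, Pow(Rational(-3, 7), 2), Add(1, Rational(-3, 7))), Rational(-1, 41512)), Mul(-5925, Rational(1, 26640))) = Add(Mul(Mul(2, Rational(9, 49), Rational(4, 7)), Rational(-1, 41512)), Rational(-395, 1776)) = Add(Mul(Rational(72, 343), Rational(-1, 41512)), Rational(-395, 1776)) = Add(Rational(-9, 1779827), Rational(-395, 1776)) = Rational(-703047649, 3160972752)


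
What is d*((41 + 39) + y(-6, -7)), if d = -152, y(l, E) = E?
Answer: -11096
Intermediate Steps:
d*((41 + 39) + y(-6, -7)) = -152*((41 + 39) - 7) = -152*(80 - 7) = -152*73 = -11096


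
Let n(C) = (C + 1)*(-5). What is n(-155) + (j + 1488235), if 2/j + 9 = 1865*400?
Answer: 1110784328957/745991 ≈ 1.4890e+6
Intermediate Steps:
j = 2/745991 (j = 2/(-9 + 1865*400) = 2/(-9 + 746000) = 2/745991 ≈ 2.6810e-6)
n(C) = -5 - 5*C (n(C) = (1 + C)*(-5) = -5 - 5*C)
n(-155) + (j + 1488235) = (-5 - 5*(-155)) + (2/745991 + 1488235) = (-5 + 775) + 1110209915887/745991 = 770 + 1110209915887/745991 = 1110784328957/745991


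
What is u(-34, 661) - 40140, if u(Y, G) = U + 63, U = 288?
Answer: -39789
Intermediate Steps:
u(Y, G) = 351 (u(Y, G) = 288 + 63 = 351)
u(-34, 661) - 40140 = 351 - 40140 = -39789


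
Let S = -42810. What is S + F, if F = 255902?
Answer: 213092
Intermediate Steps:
S + F = -42810 + 255902 = 213092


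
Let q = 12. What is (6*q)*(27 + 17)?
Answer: 3168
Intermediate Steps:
(6*q)*(27 + 17) = (6*12)*(27 + 17) = 72*44 = 3168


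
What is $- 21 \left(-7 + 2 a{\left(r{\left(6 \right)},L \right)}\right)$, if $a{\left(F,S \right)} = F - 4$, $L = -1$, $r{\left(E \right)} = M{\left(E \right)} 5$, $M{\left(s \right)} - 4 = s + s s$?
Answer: $-9345$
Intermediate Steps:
$M{\left(s \right)} = 4 + s + s^{2}$ ($M{\left(s \right)} = 4 + \left(s + s s\right) = 4 + \left(s + s^{2}\right) = 4 + s + s^{2}$)
$r{\left(E \right)} = 20 + 5 E + 5 E^{2}$ ($r{\left(E \right)} = \left(4 + E + E^{2}\right) 5 = 20 + 5 E + 5 E^{2}$)
$a{\left(F,S \right)} = -4 + F$
$- 21 \left(-7 + 2 a{\left(r{\left(6 \right)},L \right)}\right) = - 21 \left(-7 + 2 \left(-4 + \left(20 + 5 \cdot 6 + 5 \cdot 6^{2}\right)\right)\right) = - 21 \left(-7 + 2 \left(-4 + \left(20 + 30 + 5 \cdot 36\right)\right)\right) = - 21 \left(-7 + 2 \left(-4 + \left(20 + 30 + 180\right)\right)\right) = - 21 \left(-7 + 2 \left(-4 + 230\right)\right) = - 21 \left(-7 + 2 \cdot 226\right) = - 21 \left(-7 + 452\right) = \left(-21\right) 445 = -9345$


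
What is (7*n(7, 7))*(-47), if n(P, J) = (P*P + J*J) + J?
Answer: -34545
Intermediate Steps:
n(P, J) = J + J**2 + P**2 (n(P, J) = (P**2 + J**2) + J = (J**2 + P**2) + J = J + J**2 + P**2)
(7*n(7, 7))*(-47) = (7*(7 + 7**2 + 7**2))*(-47) = (7*(7 + 49 + 49))*(-47) = (7*105)*(-47) = 735*(-47) = -34545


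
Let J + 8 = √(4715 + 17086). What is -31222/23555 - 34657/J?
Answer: -7209437694/512015035 - 450541*√129/21737 ≈ -249.49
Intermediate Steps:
J = -8 + 13*√129 (J = -8 + √(4715 + 17086) = -8 + √21801 = -8 + 13*√129 ≈ 139.65)
-31222/23555 - 34657/J = -31222/23555 - 34657/(-8 + 13*√129)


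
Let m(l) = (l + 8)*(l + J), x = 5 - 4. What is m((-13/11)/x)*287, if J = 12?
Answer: 2561475/121 ≈ 21169.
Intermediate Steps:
x = 1
m(l) = (8 + l)*(12 + l) (m(l) = (l + 8)*(l + 12) = (8 + l)*(12 + l))
m((-13/11)/x)*287 = (96 + (-13/11/1)² + 20*(-13/11/1))*287 = (96 + (-13*1/11*1)² + 20*(-13*1/11*1))*287 = (96 + (-13/11*1)² + 20*(-13/11*1))*287 = (96 + (-13/11)² + 20*(-13/11))*287 = (96 + 169/121 - 260/11)*287 = (8925/121)*287 = 2561475/121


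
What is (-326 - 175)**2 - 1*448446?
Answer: -197445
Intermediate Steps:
(-326 - 175)**2 - 1*448446 = (-501)**2 - 448446 = 251001 - 448446 = -197445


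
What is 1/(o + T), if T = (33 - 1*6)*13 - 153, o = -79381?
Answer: -1/79183 ≈ -1.2629e-5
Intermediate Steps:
T = 198 (T = (33 - 6)*13 - 153 = 27*13 - 153 = 351 - 153 = 198)
1/(o + T) = 1/(-79381 + 198) = 1/(-79183) = -1/79183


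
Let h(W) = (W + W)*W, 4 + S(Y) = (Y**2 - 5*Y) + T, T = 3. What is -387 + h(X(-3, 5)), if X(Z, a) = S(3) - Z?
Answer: -355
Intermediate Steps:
S(Y) = -1 + Y**2 - 5*Y (S(Y) = -4 + ((Y**2 - 5*Y) + 3) = -4 + (3 + Y**2 - 5*Y) = -1 + Y**2 - 5*Y)
X(Z, a) = -7 - Z (X(Z, a) = (-1 + 3**2 - 5*3) - Z = (-1 + 9 - 15) - Z = -7 - Z)
h(W) = 2*W**2 (h(W) = (2*W)*W = 2*W**2)
-387 + h(X(-3, 5)) = -387 + 2*(-7 - 1*(-3))**2 = -387 + 2*(-7 + 3)**2 = -387 + 2*(-4)**2 = -387 + 2*16 = -387 + 32 = -355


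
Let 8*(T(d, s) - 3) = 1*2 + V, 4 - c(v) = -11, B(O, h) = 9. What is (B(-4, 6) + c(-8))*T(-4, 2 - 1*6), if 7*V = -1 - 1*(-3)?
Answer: 552/7 ≈ 78.857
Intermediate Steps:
V = 2/7 (V = (-1 - 1*(-3))/7 = (-1 + 3)/7 = (⅐)*2 = 2/7 ≈ 0.28571)
c(v) = 15 (c(v) = 4 - 1*(-11) = 4 + 11 = 15)
T(d, s) = 23/7 (T(d, s) = 3 + (1*2 + 2/7)/8 = 3 + (2 + 2/7)/8 = 3 + (⅛)*(16/7) = 3 + 2/7 = 23/7)
(B(-4, 6) + c(-8))*T(-4, 2 - 1*6) = (9 + 15)*(23/7) = 24*(23/7) = 552/7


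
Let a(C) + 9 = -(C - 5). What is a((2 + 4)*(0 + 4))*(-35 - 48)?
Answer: 2324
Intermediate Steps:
a(C) = -4 - C (a(C) = -9 - (C - 5) = -9 - (-5 + C) = -9 + (5 - C) = -4 - C)
a((2 + 4)*(0 + 4))*(-35 - 48) = (-4 - (2 + 4)*(0 + 4))*(-35 - 48) = (-4 - 6*4)*(-83) = (-4 - 1*24)*(-83) = (-4 - 24)*(-83) = -28*(-83) = 2324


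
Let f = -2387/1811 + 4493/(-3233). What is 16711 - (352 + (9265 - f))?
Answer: 41519253528/5854963 ≈ 7091.3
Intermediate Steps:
f = -15853994/5854963 (f = -2387*1/1811 + 4493*(-1/3233) = -2387/1811 - 4493/3233 = -15853994/5854963 ≈ -2.7078)
16711 - (352 + (9265 - f)) = 16711 - (352 + (9265 - 1*(-15853994/5854963))) = 16711 - (352 + (9265 + 15853994/5854963)) = 16711 - (352 + 54262086189/5854963) = 16711 - 1*56323033165/5854963 = 16711 - 56323033165/5854963 = 41519253528/5854963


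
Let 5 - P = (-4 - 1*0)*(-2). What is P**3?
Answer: -27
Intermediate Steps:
P = -3 (P = 5 - (-4 - 1*0)*(-2) = 5 - (-4 + 0)*(-2) = 5 - (-4)*(-2) = 5 - 1*8 = 5 - 8 = -3)
P**3 = (-3)**3 = -27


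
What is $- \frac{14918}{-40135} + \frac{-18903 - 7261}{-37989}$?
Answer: $\frac{1616812042}{1524688515} \approx 1.0604$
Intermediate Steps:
$- \frac{14918}{-40135} + \frac{-18903 - 7261}{-37989} = \left(-14918\right) \left(- \frac{1}{40135}\right) + \left(-18903 - 7261\right) \left(- \frac{1}{37989}\right) = \frac{14918}{40135} - - \frac{26164}{37989} = \frac{14918}{40135} + \frac{26164}{37989} = \frac{1616812042}{1524688515}$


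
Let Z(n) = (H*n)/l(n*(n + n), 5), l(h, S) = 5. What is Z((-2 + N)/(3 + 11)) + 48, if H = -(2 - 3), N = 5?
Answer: 3363/70 ≈ 48.043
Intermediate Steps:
H = 1 (H = -1*(-1) = 1)
Z(n) = n/5 (Z(n) = (1*n)/5 = n*(⅕) = n/5)
Z((-2 + N)/(3 + 11)) + 48 = ((-2 + 5)/(3 + 11))/5 + 48 = (3/14)/5 + 48 = (3*(1/14))/5 + 48 = (⅕)*(3/14) + 48 = 3/70 + 48 = 3363/70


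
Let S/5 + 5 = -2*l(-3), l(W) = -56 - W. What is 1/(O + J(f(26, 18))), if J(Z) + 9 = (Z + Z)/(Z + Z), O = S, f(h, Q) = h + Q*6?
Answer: 1/497 ≈ 0.0020121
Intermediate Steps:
f(h, Q) = h + 6*Q
S = 505 (S = -25 + 5*(-2*(-56 - 1*(-3))) = -25 + 5*(-2*(-56 + 3)) = -25 + 5*(-2*(-53)) = -25 + 5*106 = -25 + 530 = 505)
O = 505
J(Z) = -8 (J(Z) = -9 + (Z + Z)/(Z + Z) = -9 + (2*Z)/((2*Z)) = -9 + (2*Z)*(1/(2*Z)) = -9 + 1 = -8)
1/(O + J(f(26, 18))) = 1/(505 - 8) = 1/497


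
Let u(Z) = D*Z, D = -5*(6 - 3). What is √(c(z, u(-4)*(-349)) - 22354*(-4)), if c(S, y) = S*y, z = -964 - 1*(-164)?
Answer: 94*√1906 ≈ 4103.8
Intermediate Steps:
z = -800 (z = -964 + 164 = -800)
D = -15 (D = -5*3 = -15)
u(Z) = -15*Z
√(c(z, u(-4)*(-349)) - 22354*(-4)) = √(-800*(-15*(-4))*(-349) - 22354*(-4)) = √(-48000*(-349) + 89416) = √(-800*(-20940) + 89416) = √(16752000 + 89416) = √16841416 = 94*√1906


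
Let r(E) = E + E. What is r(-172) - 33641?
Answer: -33985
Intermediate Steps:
r(E) = 2*E
r(-172) - 33641 = 2*(-172) - 33641 = -344 - 33641 = -33985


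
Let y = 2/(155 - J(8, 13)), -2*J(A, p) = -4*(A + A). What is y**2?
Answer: 4/15129 ≈ 0.00026439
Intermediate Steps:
J(A, p) = 4*A (J(A, p) = -(-2)*(A + A) = -(-2)*2*A = -(-4)*A = 4*A)
y = 2/123 (y = 2/(155 - 4*8) = 2/(155 - 1*32) = 2/(155 - 32) = 2/123 ≈ 0.016260)
y**2 = (2/123)**2 = 4/15129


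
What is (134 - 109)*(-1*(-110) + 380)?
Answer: 12250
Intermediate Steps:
(134 - 109)*(-1*(-110) + 380) = 25*(110 + 380) = 25*490 = 12250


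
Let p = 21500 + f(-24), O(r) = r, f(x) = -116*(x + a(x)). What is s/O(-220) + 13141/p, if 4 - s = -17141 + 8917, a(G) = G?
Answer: -4996011/135340 ≈ -36.914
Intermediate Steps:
s = 8228 (s = 4 - (-17141 + 8917) = 4 - 1*(-8224) = 4 + 8224 = 8228)
f(x) = -232*x (f(x) = -116*(x + x) = -232*x)
p = 27068 (p = 21500 - 232*(-24) = 21500 + 5568 = 27068)
s/O(-220) + 13141/p = 8228/(-220) + 13141/27068 = 8228*(-1/220) + 13141*(1/27068) = -187/5 + 13141/27068 = -4996011/135340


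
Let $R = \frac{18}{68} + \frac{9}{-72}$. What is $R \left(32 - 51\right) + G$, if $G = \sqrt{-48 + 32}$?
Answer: $- \frac{361}{136} + 4 i \approx -2.6544 + 4.0 i$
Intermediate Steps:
$R = \frac{19}{136}$ ($R = 18 \cdot \frac{1}{68} + 9 \left(- \frac{1}{72}\right) = \frac{9}{34} - \frac{1}{8} = \frac{19}{136} \approx 0.13971$)
$G = 4 i$ ($G = \sqrt{-16} = 4 i \approx 4.0 i$)
$R \left(32 - 51\right) + G = \frac{19 \left(32 - 51\right)}{136} + 4 i = \frac{19}{136} \left(-19\right) + 4 i = - \frac{361}{136} + 4 i$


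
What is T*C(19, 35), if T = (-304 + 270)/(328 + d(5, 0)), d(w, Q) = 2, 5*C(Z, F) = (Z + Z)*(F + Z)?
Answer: -11628/275 ≈ -42.284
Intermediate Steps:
C(Z, F) = 2*Z*(F + Z)/5 (C(Z, F) = ((Z + Z)*(F + Z))/5 = ((2*Z)*(F + Z))/5 = (2*Z*(F + Z))/5 = 2*Z*(F + Z)/5)
T = -17/165 (T = (-304 + 270)/(328 + 2) = -34/330 = -34*1/330 = -17/165 ≈ -0.10303)
T*C(19, 35) = -34*19*(35 + 19)/825 = -34*19*54/825 = -17/165*2052/5 = -11628/275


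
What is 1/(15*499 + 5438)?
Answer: 1/12923 ≈ 7.7381e-5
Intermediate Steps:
1/(15*499 + 5438) = 1/(7485 + 5438) = 1/12923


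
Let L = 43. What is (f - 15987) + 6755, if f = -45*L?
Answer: -11167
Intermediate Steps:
f = -1935 (f = -45*43 = -1935)
(f - 15987) + 6755 = (-1935 - 15987) + 6755 = -17922 + 6755 = -11167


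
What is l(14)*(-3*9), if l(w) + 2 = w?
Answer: -324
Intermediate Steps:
l(w) = -2 + w
l(14)*(-3*9) = (-2 + 14)*(-3*9) = 12*(-27) = -324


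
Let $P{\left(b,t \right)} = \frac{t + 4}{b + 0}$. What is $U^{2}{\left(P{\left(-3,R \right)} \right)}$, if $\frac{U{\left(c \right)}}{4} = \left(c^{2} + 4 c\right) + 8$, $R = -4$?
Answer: $1024$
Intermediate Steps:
$P{\left(b,t \right)} = \frac{4 + t}{b}$
$U{\left(c \right)} = 32 + 4 c^{2} + 16 c$ ($U{\left(c \right)} = 4 \left(\left(c^{2} + 4 c\right) + 8\right) = 4 \left(8 + c^{2} + 4 c\right) = 32 + 4 c^{2} + 16 c$)
$U^{2}{\left(P{\left(-3,R \right)} \right)} = \left(32 + 4 \left(\frac{4 - 4}{-3}\right)^{2} + 16 \frac{4 - 4}{-3}\right)^{2} = \left(32 + 4 \left(\left(- \frac{1}{3}\right) 0\right)^{2} + 16 \left(\left(- \frac{1}{3}\right) 0\right)\right)^{2} = \left(32 + 4 \cdot 0^{2} + 16 \cdot 0\right)^{2} = \left(32 + 4 \cdot 0 + 0\right)^{2} = \left(32 + 0 + 0\right)^{2} = 32^{2} = 1024$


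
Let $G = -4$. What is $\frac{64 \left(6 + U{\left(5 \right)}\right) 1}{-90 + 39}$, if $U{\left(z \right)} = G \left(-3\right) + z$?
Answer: $- \frac{1472}{51} \approx -28.863$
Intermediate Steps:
$U{\left(z \right)} = 12 + z$ ($U{\left(z \right)} = \left(-4\right) \left(-3\right) + z = 12 + z$)
$\frac{64 \left(6 + U{\left(5 \right)}\right) 1}{-90 + 39} = \frac{64 \left(6 + \left(12 + 5\right)\right) 1}{-90 + 39} = \frac{64 \left(6 + 17\right) 1}{-51} = 64 \cdot 23 \cdot 1 \left(- \frac{1}{51}\right) = 64 \cdot 23 \left(- \frac{1}{51}\right) = 1472 \left(- \frac{1}{51}\right) = - \frac{1472}{51}$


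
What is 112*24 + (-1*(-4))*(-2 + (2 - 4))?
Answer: 2672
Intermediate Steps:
112*24 + (-1*(-4))*(-2 + (2 - 4)) = 2688 + 4*(-2 - 2) = 2688 + 4*(-4) = 2688 - 16 = 2672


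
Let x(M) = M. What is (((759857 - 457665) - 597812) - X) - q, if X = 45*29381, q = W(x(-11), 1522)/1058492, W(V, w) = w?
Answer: -856195655951/529246 ≈ -1.6178e+6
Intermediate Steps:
q = 761/529246 (q = 1522/1058492 = 1522*(1/1058492) = 761/529246 ≈ 0.0014379)
X = 1322145
(((759857 - 457665) - 597812) - X) - q = (((759857 - 457665) - 597812) - 1*1322145) - 1*761/529246 = ((302192 - 597812) - 1322145) - 761/529246 = (-295620 - 1322145) - 761/529246 = -1617765 - 761/529246 = -856195655951/529246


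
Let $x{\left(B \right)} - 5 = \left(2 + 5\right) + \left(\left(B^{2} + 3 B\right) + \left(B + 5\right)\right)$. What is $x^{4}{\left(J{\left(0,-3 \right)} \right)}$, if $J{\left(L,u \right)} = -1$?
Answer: $38416$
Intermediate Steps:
$x{\left(B \right)} = 17 + B^{2} + 4 B$ ($x{\left(B \right)} = 5 + \left(\left(2 + 5\right) + \left(\left(B^{2} + 3 B\right) + \left(B + 5\right)\right)\right) = 5 + \left(7 + \left(\left(B^{2} + 3 B\right) + \left(5 + B\right)\right)\right) = 5 + \left(7 + \left(5 + B^{2} + 4 B\right)\right) = 5 + \left(12 + B^{2} + 4 B\right) = 17 + B^{2} + 4 B$)
$x^{4}{\left(J{\left(0,-3 \right)} \right)} = \left(17 + \left(-1\right)^{2} + 4 \left(-1\right)\right)^{4} = \left(17 + 1 - 4\right)^{4} = 14^{4} = 38416$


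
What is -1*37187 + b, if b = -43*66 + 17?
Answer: -40008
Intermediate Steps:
b = -2821 (b = -2838 + 17 = -2821)
-1*37187 + b = -1*37187 - 2821 = -37187 - 2821 = -40008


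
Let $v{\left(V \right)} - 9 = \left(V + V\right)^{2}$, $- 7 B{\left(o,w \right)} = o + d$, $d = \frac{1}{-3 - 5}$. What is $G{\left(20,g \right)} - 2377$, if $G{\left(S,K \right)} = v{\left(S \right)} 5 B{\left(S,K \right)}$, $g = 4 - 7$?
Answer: $- \frac{1412267}{56} \approx -25219.0$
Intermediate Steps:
$g = -3$
$d = - \frac{1}{8}$ ($d = \frac{1}{-8} = - \frac{1}{8} \approx -0.125$)
$B{\left(o,w \right)} = \frac{1}{56} - \frac{o}{7}$ ($B{\left(o,w \right)} = - \frac{o - \frac{1}{8}}{7} = - \frac{- \frac{1}{8} + o}{7} = \frac{1}{56} - \frac{o}{7}$)
$v{\left(V \right)} = 9 + 4 V^{2}$ ($v{\left(V \right)} = 9 + \left(V + V\right)^{2} = 9 + \left(2 V\right)^{2} = 9 + 4 V^{2}$)
$G{\left(S,K \right)} = \left(45 + 20 S^{2}\right) \left(\frac{1}{56} - \frac{S}{7}\right)$ ($G{\left(S,K \right)} = \left(9 + 4 S^{2}\right) 5 \left(\frac{1}{56} - \frac{S}{7}\right) = \left(45 + 20 S^{2}\right) \left(\frac{1}{56} - \frac{S}{7}\right)$)
$G{\left(20,g \right)} - 2377 = - \frac{5 \left(-1 + 8 \cdot 20\right) \left(9 + 4 \cdot 20^{2}\right)}{56} - 2377 = - \frac{5 \left(-1 + 160\right) \left(9 + 4 \cdot 400\right)}{56} - 2377 = \left(- \frac{5}{56}\right) 159 \left(9 + 1600\right) - 2377 = \left(- \frac{5}{56}\right) 159 \cdot 1609 - 2377 = - \frac{1279155}{56} - 2377 = - \frac{1412267}{56}$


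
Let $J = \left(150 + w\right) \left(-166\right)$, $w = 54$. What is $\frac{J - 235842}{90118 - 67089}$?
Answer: $- \frac{269706}{23029} \approx -11.712$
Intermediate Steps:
$J = -33864$ ($J = \left(150 + 54\right) \left(-166\right) = 204 \left(-166\right) = -33864$)
$\frac{J - 235842}{90118 - 67089} = \frac{-33864 - 235842}{90118 - 67089} = - \frac{269706}{23029}$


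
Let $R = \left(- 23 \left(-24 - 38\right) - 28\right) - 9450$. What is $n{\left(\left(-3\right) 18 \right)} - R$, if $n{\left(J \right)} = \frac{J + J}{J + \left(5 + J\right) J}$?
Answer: $\frac{193247}{24} \approx 8052.0$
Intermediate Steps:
$R = -8052$ ($R = \left(- 23 \left(-24 - 38\right) - 28\right) - 9450 = \left(\left(-23\right) \left(-62\right) - 28\right) - 9450 = \left(1426 - 28\right) - 9450 = 1398 - 9450 = -8052$)
$n{\left(J \right)} = \frac{2 J}{J + J \left(5 + J\right)}$
$n{\left(\left(-3\right) 18 \right)} - R = \frac{2}{6 - 54} - -8052 = \frac{2}{6 - 54} + 8052 = \frac{2}{-48} + 8052 = 2 \left(- \frac{1}{48}\right) + 8052 = - \frac{1}{24} + 8052 = \frac{193247}{24}$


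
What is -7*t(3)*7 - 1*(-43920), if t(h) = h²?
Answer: 43479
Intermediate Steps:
-7*t(3)*7 - 1*(-43920) = -7*3²*7 - 1*(-43920) = -7*9*7 + 43920 = -63*7 + 43920 = -441 + 43920 = 43479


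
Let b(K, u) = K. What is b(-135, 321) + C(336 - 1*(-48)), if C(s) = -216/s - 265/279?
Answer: -609391/4464 ≈ -136.51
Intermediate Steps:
C(s) = -265/279 - 216/s (C(s) = -216/s - 265*1/279 = -216/s - 265/279 = -265/279 - 216/s)
b(-135, 321) + C(336 - 1*(-48)) = -135 + (-265/279 - 216/(336 - 1*(-48))) = -135 + (-265/279 - 216/(336 + 48)) = -135 + (-265/279 - 216/384) = -135 + (-265/279 - 216*1/384) = -135 + (-265/279 - 9/16) = -135 - 6751/4464 = -609391/4464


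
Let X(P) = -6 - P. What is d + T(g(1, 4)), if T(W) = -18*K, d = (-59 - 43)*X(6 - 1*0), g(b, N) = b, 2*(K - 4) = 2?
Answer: 1134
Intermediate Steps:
K = 5 (K = 4 + (½)*2 = 4 + 1 = 5)
d = 1224 (d = (-59 - 43)*(-6 - (6 - 1*0)) = -102*(-6 - (6 + 0)) = -102*(-6 - 1*6) = -102*(-6 - 6) = -102*(-12) = 1224)
T(W) = -90 (T(W) = -18*5 = -90)
d + T(g(1, 4)) = 1224 - 90 = 1134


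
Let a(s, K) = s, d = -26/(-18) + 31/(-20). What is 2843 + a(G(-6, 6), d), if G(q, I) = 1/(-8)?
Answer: 22743/8 ≈ 2842.9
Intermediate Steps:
G(q, I) = -⅛
d = -19/180 (d = -26*(-1/18) + 31*(-1/20) = 13/9 - 31/20 = -19/180 ≈ -0.10556)
2843 + a(G(-6, 6), d) = 2843 - ⅛ = 22743/8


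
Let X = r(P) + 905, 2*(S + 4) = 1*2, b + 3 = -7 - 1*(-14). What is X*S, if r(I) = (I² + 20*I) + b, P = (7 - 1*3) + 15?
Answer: -4950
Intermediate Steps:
b = 4 (b = -3 + (-7 - 1*(-14)) = -3 + (-7 + 14) = -3 + 7 = 4)
P = 19 (P = (7 - 3) + 15 = 4 + 15 = 19)
r(I) = 4 + I² + 20*I (r(I) = (I² + 20*I) + 4 = 4 + I² + 20*I)
S = -3 (S = -4 + (1*2)/2 = -4 + (½)*2 = -4 + 1 = -3)
X = 1650 (X = (4 + 19² + 20*19) + 905 = (4 + 361 + 380) + 905 = 745 + 905 = 1650)
X*S = 1650*(-3) = -4950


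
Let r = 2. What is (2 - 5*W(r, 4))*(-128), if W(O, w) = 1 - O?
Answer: -896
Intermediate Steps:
(2 - 5*W(r, 4))*(-128) = (2 - 5*(1 - 1*2))*(-128) = (2 - 5*(1 - 2))*(-128) = (2 - 5*(-1))*(-128) = (2 + 5)*(-128) = 7*(-128) = -896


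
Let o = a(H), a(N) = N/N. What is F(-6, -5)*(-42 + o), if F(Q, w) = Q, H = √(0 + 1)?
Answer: 246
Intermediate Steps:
H = 1 (H = √1 = 1)
a(N) = 1
o = 1
F(-6, -5)*(-42 + o) = -6*(-42 + 1) = -6*(-41) = 246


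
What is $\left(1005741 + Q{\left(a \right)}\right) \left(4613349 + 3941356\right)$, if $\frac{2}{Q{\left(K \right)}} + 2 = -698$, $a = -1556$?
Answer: $\frac{602267227587409}{70} \approx 8.6038 \cdot 10^{12}$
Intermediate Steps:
$Q{\left(K \right)} = - \frac{1}{350}$ ($Q{\left(K \right)} = \frac{2}{-2 - 698} = \frac{2}{-700} = 2 \left(- \frac{1}{700}\right) = - \frac{1}{350}$)
$\left(1005741 + Q{\left(a \right)}\right) \left(4613349 + 3941356\right) = \left(1005741 - \frac{1}{350}\right) \left(4613349 + 3941356\right) = \frac{352009349}{350} \cdot 8554705 = \frac{602267227587409}{70}$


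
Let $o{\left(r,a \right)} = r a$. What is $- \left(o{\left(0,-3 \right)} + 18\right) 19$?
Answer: $-342$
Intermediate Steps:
$o{\left(r,a \right)} = a r$
$- \left(o{\left(0,-3 \right)} + 18\right) 19 = - \left(\left(-3\right) 0 + 18\right) 19 = - \left(0 + 18\right) 19 = - 18 \cdot 19 = \left(-1\right) 342 = -342$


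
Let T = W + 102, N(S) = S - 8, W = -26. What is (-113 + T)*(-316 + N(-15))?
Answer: 12543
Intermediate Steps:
N(S) = -8 + S
T = 76 (T = -26 + 102 = 76)
(-113 + T)*(-316 + N(-15)) = (-113 + 76)*(-316 + (-8 - 15)) = -37*(-316 - 23) = -37*(-339) = 12543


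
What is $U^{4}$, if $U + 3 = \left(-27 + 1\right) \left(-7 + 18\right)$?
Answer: $6975757441$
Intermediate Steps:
$U = -289$ ($U = -3 + \left(-27 + 1\right) \left(-7 + 18\right) = -3 - 286 = -289$)
$U^{4} = \left(-289\right)^{4} = 6975757441$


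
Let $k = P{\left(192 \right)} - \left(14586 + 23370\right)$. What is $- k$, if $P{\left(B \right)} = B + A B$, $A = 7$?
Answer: $36420$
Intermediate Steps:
$P{\left(B \right)} = 8 B$ ($P{\left(B \right)} = B + 7 B = 8 B$)
$k = -36420$ ($k = 8 \cdot 192 - \left(14586 + 23370\right) = 1536 - 37956 = -36420$)
$- k = \left(-1\right) \left(-36420\right) = 36420$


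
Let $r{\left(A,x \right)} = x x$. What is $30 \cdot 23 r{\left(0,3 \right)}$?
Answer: $6210$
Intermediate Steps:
$r{\left(A,x \right)} = x^{2}$
$30 \cdot 23 r{\left(0,3 \right)} = 30 \cdot 23 \cdot 3^{2} = 690 \cdot 9 = 6210$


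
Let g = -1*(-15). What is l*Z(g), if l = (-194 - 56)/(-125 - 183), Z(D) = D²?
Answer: 28125/154 ≈ 182.63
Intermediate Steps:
g = 15
l = 125/154 (l = -250/(-308) = -250*(-1/308) = 125/154 ≈ 0.81169)
l*Z(g) = (125/154)*15² = (125/154)*225 = 28125/154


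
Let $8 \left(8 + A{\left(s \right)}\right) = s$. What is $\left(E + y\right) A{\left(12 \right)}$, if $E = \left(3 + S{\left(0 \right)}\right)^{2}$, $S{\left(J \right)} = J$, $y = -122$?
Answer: $\frac{1469}{2} \approx 734.5$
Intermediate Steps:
$A{\left(s \right)} = -8 + \frac{s}{8}$
$E = 9$ ($E = \left(3 + 0\right)^{2} = 3^{2} = 9$)
$\left(E + y\right) A{\left(12 \right)} = \left(9 - 122\right) \left(-8 + \frac{1}{8} \cdot 12\right) = - 113 \left(-8 + \frac{3}{2}\right) = \left(-113\right) \left(- \frac{13}{2}\right) = \frac{1469}{2}$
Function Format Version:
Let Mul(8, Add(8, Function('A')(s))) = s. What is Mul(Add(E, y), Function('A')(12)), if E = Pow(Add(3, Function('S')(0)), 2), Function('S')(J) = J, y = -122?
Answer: Rational(1469, 2) ≈ 734.50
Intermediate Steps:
Function('A')(s) = Add(-8, Mul(Rational(1, 8), s))
E = 9 (E = Pow(Add(3, 0), 2) = Pow(3, 2) = 9)
Mul(Add(E, y), Function('A')(12)) = Mul(Add(9, -122), Add(-8, Mul(Rational(1, 8), 12))) = Mul(-113, Add(-8, Rational(3, 2))) = Mul(-113, Rational(-13, 2)) = Rational(1469, 2)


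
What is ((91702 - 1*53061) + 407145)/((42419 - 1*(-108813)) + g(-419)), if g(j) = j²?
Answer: 445786/326793 ≈ 1.3641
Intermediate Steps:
((91702 - 1*53061) + 407145)/((42419 - 1*(-108813)) + g(-419)) = ((91702 - 1*53061) + 407145)/((42419 - 1*(-108813)) + (-419)²) = ((91702 - 53061) + 407145)/((42419 + 108813) + 175561) = (38641 + 407145)/(151232 + 175561) = 445786/326793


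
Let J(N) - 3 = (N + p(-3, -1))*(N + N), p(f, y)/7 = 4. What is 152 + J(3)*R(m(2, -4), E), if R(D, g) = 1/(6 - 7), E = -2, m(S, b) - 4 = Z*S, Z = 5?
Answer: -37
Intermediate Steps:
p(f, y) = 28 (p(f, y) = 7*4 = 28)
m(S, b) = 4 + 5*S
R(D, g) = -1 (R(D, g) = 1/(-1) = -1)
J(N) = 3 + 2*N*(28 + N) (J(N) = 3 + (N + 28)*(N + N) = 3 + (28 + N)*(2*N) = 3 + 2*N*(28 + N))
152 + J(3)*R(m(2, -4), E) = 152 + (3 + 2*3**2 + 56*3)*(-1) = 152 + (3 + 2*9 + 168)*(-1) = 152 + (3 + 18 + 168)*(-1) = 152 + 189*(-1) = 152 - 189 = -37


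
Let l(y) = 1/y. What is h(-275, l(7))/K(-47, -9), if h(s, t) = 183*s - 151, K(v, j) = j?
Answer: 50476/9 ≈ 5608.4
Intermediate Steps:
h(s, t) = -151 + 183*s
h(-275, l(7))/K(-47, -9) = (-151 + 183*(-275))/(-9) = (-151 - 50325)*(-⅑) = -50476*(-⅑) = 50476/9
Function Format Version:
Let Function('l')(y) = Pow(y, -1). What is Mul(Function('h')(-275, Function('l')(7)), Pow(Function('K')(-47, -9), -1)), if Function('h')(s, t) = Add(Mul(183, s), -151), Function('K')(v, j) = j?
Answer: Rational(50476, 9) ≈ 5608.4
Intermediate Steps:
Function('h')(s, t) = Add(-151, Mul(183, s))
Mul(Function('h')(-275, Function('l')(7)), Pow(Function('K')(-47, -9), -1)) = Mul(Add(-151, Mul(183, -275)), Pow(-9, -1)) = Mul(Add(-151, -50325), Rational(-1, 9)) = Mul(-50476, Rational(-1, 9)) = Rational(50476, 9)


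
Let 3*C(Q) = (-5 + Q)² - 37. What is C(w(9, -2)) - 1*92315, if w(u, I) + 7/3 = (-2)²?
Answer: -2492738/27 ≈ -92324.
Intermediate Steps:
w(u, I) = 5/3 (w(u, I) = -7/3 + (-2)² = -7/3 + 4 = 5/3)
C(Q) = -37/3 + (-5 + Q)²/3 (C(Q) = ((-5 + Q)² - 37)/3 = (-37 + (-5 + Q)²)/3 = -37/3 + (-5 + Q)²/3)
C(w(9, -2)) - 1*92315 = (-37/3 + (-5 + 5/3)²/3) - 1*92315 = (-37/3 + (-10/3)²/3) - 92315 = (-37/3 + (⅓)*(100/9)) - 92315 = (-37/3 + 100/27) - 92315 = -233/27 - 92315 = -2492738/27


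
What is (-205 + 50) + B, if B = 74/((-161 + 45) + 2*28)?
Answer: -4687/30 ≈ -156.23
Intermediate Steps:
B = -37/30 (B = 74/(-116 + 56) = 74/(-60) = 74*(-1/60) = -37/30 ≈ -1.2333)
(-205 + 50) + B = (-205 + 50) - 37/30 = -155 - 37/30 = -4687/30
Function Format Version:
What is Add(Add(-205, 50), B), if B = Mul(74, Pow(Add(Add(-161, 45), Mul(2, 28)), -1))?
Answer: Rational(-4687, 30) ≈ -156.23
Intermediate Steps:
B = Rational(-37, 30) (B = Mul(74, Pow(Add(-116, 56), -1)) = Mul(74, Pow(-60, -1)) = Mul(74, Rational(-1, 60)) = Rational(-37, 30) ≈ -1.2333)
Add(Add(-205, 50), B) = Add(Add(-205, 50), Rational(-37, 30)) = Add(-155, Rational(-37, 30)) = Rational(-4687, 30)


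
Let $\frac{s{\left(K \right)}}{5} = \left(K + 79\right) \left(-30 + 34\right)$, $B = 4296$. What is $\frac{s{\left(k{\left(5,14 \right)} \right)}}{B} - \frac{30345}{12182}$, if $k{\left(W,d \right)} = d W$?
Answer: $- \frac{5878735}{3270867} \approx -1.7973$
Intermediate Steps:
$k{\left(W,d \right)} = W d$
$s{\left(K \right)} = 1580 + 20 K$ ($s{\left(K \right)} = 5 \left(K + 79\right) \left(-30 + 34\right) = 5 \left(79 + K\right) 4 = 5 \left(316 + 4 K\right) = 1580 + 20 K$)
$\frac{s{\left(k{\left(5,14 \right)} \right)}}{B} - \frac{30345}{12182} = \frac{1580 + 20 \cdot 5 \cdot 14}{4296} - \frac{30345}{12182} = \left(1580 + 20 \cdot 70\right) \frac{1}{4296} - \frac{30345}{12182} = \left(1580 + 1400\right) \frac{1}{4296} - \frac{30345}{12182} = 2980 \cdot \frac{1}{4296} - \frac{30345}{12182} = \frac{745}{1074} - \frac{30345}{12182} = - \frac{5878735}{3270867}$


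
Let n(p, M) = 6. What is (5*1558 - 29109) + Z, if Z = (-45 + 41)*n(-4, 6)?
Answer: -21343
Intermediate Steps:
Z = -24 (Z = (-45 + 41)*6 = -4*6 = -24)
(5*1558 - 29109) + Z = (5*1558 - 29109) - 24 = (7790 - 29109) - 24 = -21319 - 24 = -21343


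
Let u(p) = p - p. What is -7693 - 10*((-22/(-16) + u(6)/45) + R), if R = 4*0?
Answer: -30827/4 ≈ -7706.8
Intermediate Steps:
R = 0
u(p) = 0
-7693 - 10*((-22/(-16) + u(6)/45) + R) = -7693 - 10*((-22/(-16) + 0/45) + 0) = -7693 - 10*((-22*(-1/16) + 0*(1/45)) + 0) = -7693 - 10*((11/8 + 0) + 0) = -7693 - 10*(11/8 + 0) = -7693 - 10*11/8 = -7693 - 1*55/4 = -7693 - 55/4 = -30827/4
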